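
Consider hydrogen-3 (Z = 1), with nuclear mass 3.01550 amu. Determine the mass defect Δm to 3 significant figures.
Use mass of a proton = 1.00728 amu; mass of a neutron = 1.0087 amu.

Total constituent mass: 1 × 1.00728 + 2 × 1.0087 = 3.02468 amu
Mass defect Δm = 3.02468 − 3.01550 = 0.00918 amu

0.00918 amu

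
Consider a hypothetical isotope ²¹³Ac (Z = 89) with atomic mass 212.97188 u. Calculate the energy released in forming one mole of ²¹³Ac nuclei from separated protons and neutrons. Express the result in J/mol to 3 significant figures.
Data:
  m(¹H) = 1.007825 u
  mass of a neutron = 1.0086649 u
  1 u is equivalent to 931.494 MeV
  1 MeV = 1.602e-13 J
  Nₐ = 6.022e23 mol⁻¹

Z = 89, so N = A − Z = 213 − 89 = 124.
Σm = 89·m(¹H) + 124·m_n = 89.696425 + 125.0744476 = 214.7708726 u
Δm = 214.7708726 − 212.97188 = 1.7989926 u
Binding energy = Δm·c² = 1.7989926 × 931.494 MeV/u = 1675.75 MeV
Per nucleus in joules: 1675.75 MeV × 1.602e-13 J/MeV = 2.6846e-10 J
Per mole: 2.6846e-10 J × 6.022e23 mol⁻¹ = 1.6167e+14 J/mol

1.62e+14 J/mol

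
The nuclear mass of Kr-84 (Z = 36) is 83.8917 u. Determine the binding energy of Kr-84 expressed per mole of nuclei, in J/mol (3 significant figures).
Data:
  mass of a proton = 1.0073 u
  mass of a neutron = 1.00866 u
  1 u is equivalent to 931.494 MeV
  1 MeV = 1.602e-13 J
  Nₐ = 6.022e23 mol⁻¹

7.07e+13 J/mol

Z = 36, so N = A − Z = 84 − 36 = 48.
Mass of separated nucleons = 36(1.0073) + 48(1.00866) = 36.2628 + 48.41568 = 84.67848 u
Mass defect Δm = 84.67848 − 83.8917 = 0.78678 u
Converting to energy: 0.78678 u × 931.494 MeV/u = 732.881 MeV
Per nucleus in joules: 732.881 MeV × 1.602e-13 J/MeV = 1.1741e-10 J
Per mole: 1.1741e-10 J × 6.022e23 mol⁻¹ = 7.0704e+13 J/mol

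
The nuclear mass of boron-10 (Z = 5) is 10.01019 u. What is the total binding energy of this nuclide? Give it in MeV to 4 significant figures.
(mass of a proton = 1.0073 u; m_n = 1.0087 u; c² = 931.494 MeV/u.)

Mass of separated nucleons = 5(1.0073) + 5(1.0087) = 5.0365 + 5.0435 = 10.0800 u
Mass defect Δm = 10.0800 − 10.01019 = 0.06981 u
Converting to energy: 0.06981 u × 931.494 MeV/u = 65.0276 MeV

65.03 MeV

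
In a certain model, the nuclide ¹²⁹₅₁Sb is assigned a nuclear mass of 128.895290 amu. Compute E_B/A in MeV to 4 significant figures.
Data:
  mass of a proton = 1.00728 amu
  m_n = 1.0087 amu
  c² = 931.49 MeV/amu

8.337 MeV/nucleon

The nucleus contains 51 protons and 129 − 51 = 78 neutrons.
Σm = 51·m_p + 78·m_n = 51.37128 + 78.6786 = 130.04988 amu
Mass defect Δm = 130.04988 − 128.895290 = 1.154590 amu
E_B = 1.154590 × 931.49 = 1075.49 MeV
Per nucleon: 1075.49 / 129 = 8.337 MeV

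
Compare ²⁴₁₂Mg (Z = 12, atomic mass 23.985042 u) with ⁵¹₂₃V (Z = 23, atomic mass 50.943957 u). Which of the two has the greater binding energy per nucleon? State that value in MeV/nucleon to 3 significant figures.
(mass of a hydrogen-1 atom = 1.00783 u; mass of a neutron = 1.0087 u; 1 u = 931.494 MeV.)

²⁴₁₂Mg: Σm = 12(1.00783) + 12(1.0087) = 24.19836 u; Δm = 0.213318 u; E_B = 198.70 MeV; E_B/A = 8.279 MeV
⁵¹₂₃V: Σm = 23(1.00783) + 28(1.0087) = 51.42369 u; Δm = 0.479733 u; E_B = 446.87 MeV; E_B/A = 8.762 MeV
⁵¹₂₃V has the higher binding energy per nucleon, so it is the more tightly bound nucleus.

⁵¹₂₃V; 8.76 MeV/nucleon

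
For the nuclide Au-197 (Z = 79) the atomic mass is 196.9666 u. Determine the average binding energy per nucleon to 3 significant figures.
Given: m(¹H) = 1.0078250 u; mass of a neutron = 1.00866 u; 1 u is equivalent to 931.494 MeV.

With 79 protons and 118 neutrons (A = 197):
Mass of separated nucleons = 79(1.0078250) + 118(1.00866) = 79.6181750 + 119.02188 = 198.6400550 u
The mass defect is 198.6400550 − 196.9666 = 1.6734550 u.
Converting to energy: 1.6734550 u × 931.494 MeV/u = 1558.81 MeV
Dividing by A = 197 gives 7.913 MeV per nucleon.

7.91 MeV/nucleon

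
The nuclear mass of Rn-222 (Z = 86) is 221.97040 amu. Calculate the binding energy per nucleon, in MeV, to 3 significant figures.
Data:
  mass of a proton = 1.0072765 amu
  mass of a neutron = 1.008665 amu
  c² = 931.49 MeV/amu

With 86 protons and 136 neutrons (A = 222):
Σm = 86·m_p + 136·m_n = 86.6257790 + 137.178440 = 223.8042190 amu
The mass defect is 223.8042190 − 221.97040 = 1.8338190 amu.
E_B = 1.8338190 × 931.49 = 1708.18 MeV
Per nucleon: 1708.18 / 222 = 7.6945 MeV

7.69 MeV/nucleon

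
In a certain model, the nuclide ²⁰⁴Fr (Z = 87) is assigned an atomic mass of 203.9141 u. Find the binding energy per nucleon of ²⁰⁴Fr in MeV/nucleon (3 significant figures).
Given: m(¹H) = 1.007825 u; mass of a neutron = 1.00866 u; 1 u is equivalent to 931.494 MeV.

Z = 87, so N = A − Z = 204 − 87 = 117.
Σm = 87·m(¹H) + 117·m_n = 87.680775 + 118.01322 = 205.693995 u
Δm = 205.693995 − 203.9141 = 1.779895 u
E_B = 1.779895 × 931.494 = 1657.96 MeV
Dividing by A = 204 gives 8.127 MeV per nucleon.

8.13 MeV/nucleon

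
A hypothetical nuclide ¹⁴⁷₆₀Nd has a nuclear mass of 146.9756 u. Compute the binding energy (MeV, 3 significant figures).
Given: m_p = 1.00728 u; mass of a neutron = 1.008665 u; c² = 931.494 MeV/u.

The nucleus contains 60 protons and 147 − 60 = 87 neutrons.
Mass of separated nucleons = 60(1.00728) + 87(1.008665) = 60.43680 + 87.753855 = 148.190655 u
Mass defect Δm = 148.190655 − 146.9756 = 1.215055 u
E_B = 1.215055 × 931.494 = 1131.82 MeV

1130 MeV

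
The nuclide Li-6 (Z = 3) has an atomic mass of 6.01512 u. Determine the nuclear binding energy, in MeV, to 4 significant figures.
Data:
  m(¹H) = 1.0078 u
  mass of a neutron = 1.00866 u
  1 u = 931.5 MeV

31.91 MeV

Total constituent mass: 3 × 1.0078 + 3 × 1.00866 = 6.04938 u
The mass defect is 6.04938 − 6.01512 = 0.03426 u.
Converting to energy: 0.03426 u × 931.5 MeV/u = 31.9132 MeV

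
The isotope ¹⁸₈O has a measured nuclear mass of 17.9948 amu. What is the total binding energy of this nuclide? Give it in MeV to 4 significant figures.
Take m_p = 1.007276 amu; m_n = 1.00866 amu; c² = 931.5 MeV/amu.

139.7 MeV

Σm = 8·m_p + 10·m_n = 8.058208 + 10.08660 = 18.144808 amu
The mass defect is 18.144808 − 17.9948 = 0.150008 amu.
Converting to energy: 0.150008 amu × 931.5 MeV/amu = 139.732 MeV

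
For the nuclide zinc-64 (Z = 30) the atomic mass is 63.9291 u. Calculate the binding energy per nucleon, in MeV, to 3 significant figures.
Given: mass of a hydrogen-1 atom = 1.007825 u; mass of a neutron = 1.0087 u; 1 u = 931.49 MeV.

Mass of separated nucleons = 30(1.007825) + 34(1.0087) = 30.234750 + 34.2958 = 64.530550 u
Mass defect Δm = 64.530550 − 63.9291 = 0.601450 u
Binding energy = Δm·c² = 0.601450 × 931.49 MeV/u = 560.245 MeV
Per nucleon: 560.245 / 64 = 8.754 MeV

8.75 MeV/nucleon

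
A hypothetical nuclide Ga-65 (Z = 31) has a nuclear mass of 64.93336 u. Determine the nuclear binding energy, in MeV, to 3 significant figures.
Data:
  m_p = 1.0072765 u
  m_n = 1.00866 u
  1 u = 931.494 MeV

546 MeV

Σm = 31·m_p + 34·m_n = 31.2255715 + 34.29444 = 65.5200115 u
Mass defect Δm = 65.5200115 − 64.93336 = 0.5866515 u
Converting to energy: 0.5866515 u × 931.494 MeV/u = 546.462 MeV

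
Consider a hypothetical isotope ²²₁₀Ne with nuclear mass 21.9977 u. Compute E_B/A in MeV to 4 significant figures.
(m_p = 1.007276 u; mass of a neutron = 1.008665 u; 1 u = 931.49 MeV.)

Mass of separated nucleons = 10(1.007276) + 12(1.008665) = 10.072760 + 12.103980 = 22.176740 u
Δm = 22.176740 − 21.9977 = 0.179040 u
E_B = 0.179040 × 931.49 = 166.774 MeV
Dividing by A = 22 gives 7.581 MeV per nucleon.

7.581 MeV/nucleon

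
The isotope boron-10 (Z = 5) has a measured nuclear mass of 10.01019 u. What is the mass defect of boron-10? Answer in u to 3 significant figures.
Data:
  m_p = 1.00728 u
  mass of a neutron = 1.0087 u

With 5 protons and 5 neutrons (A = 10):
Σm = 5·m_p + 5·m_n = 5.03640 + 5.0435 = 10.07990 u
The mass defect is 10.07990 − 10.01019 = 0.06971 u.

0.0697 u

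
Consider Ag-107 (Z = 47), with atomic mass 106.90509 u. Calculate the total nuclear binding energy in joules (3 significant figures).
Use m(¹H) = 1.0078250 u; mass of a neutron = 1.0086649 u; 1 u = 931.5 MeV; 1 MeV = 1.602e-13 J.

1.47e-10 J

Total constituent mass: 47 × 1.0078250 + 60 × 1.0086649 = 107.8876690 u
Δm = 107.8876690 − 106.90509 = 0.9825790 u
Binding energy = Δm·c² = 0.9825790 × 931.5 MeV/u = 915.272 MeV
In joules: 915.272 MeV × 1.602e-13 J/MeV = 1.4663e-10 J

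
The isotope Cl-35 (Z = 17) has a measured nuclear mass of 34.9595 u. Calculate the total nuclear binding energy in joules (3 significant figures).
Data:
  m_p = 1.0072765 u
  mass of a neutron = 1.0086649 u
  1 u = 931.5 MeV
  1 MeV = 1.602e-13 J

Z = 17, so N = A − Z = 35 − 17 = 18.
Σm = 17·m_p + 18·m_n = 17.1237005 + 18.1559682 = 35.2796687 u
Mass defect Δm = 35.2796687 − 34.9595 = 0.3201687 u
E_B = 0.3201687 × 931.5 = 298.237 MeV
In joules: 298.237 MeV × 1.602e-13 J/MeV = 4.7778e-11 J

4.78e-11 J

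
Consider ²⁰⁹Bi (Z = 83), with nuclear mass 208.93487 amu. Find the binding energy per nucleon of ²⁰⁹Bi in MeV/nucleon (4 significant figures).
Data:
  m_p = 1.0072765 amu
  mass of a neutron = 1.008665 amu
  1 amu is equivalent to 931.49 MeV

7.848 MeV/nucleon

Total constituent mass: 83 × 1.0072765 + 126 × 1.008665 = 210.6957395 amu
Mass defect Δm = 210.6957395 − 208.93487 = 1.7608695 amu
Converting to energy: 1.7608695 amu × 931.49 MeV/amu = 1640.23 MeV
Dividing by A = 209 gives 7.848 MeV per nucleon.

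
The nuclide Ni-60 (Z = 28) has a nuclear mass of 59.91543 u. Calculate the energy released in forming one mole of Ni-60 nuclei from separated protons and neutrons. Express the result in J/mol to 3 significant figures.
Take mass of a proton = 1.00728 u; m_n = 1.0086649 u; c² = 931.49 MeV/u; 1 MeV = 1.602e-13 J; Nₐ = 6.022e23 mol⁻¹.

5.08e+13 J/mol

The nucleus contains 28 protons and 60 − 28 = 32 neutrons.
Total constituent mass: 28 × 1.00728 + 32 × 1.0086649 = 60.4811168 u
The mass defect is 60.4811168 − 59.91543 = 0.5656868 u.
Converting to energy: 0.5656868 u × 931.49 MeV/u = 526.932 MeV
Per nucleus in joules: 526.932 MeV × 1.602e-13 J/MeV = 8.4415e-11 J
Per mole: 8.4415e-11 J × 6.022e23 mol⁻¹ = 5.0835e+13 J/mol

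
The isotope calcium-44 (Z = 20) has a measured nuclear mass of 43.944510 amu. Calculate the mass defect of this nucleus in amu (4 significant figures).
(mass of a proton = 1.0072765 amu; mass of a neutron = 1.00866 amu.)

With 20 protons and 24 neutrons (A = 44):
Mass of separated nucleons = 20(1.0072765) + 24(1.00866) = 20.1455300 + 24.20784 = 44.3533700 amu
Mass defect Δm = 44.3533700 − 43.944510 = 0.4088600 amu

0.4089 amu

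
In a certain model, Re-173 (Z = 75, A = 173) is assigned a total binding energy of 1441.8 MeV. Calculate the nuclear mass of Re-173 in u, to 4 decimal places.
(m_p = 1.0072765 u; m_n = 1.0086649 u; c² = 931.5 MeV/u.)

Mass defect = 1441.8 MeV / (931.5 MeV/u) = 1.547826 u
Constituent mass = 75(1.0072765) + 98(1.0086649) = 174.3948977 u
Nuclear mass = 174.3948977 − 1.547826 = 172.8470717 u ≈ 172.8471 u (to 4 decimal places)

172.8471 u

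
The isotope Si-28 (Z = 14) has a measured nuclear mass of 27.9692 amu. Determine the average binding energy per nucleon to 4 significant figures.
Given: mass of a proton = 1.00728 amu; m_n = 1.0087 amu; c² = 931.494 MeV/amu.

The nucleus contains 14 protons and 28 − 14 = 14 neutrons.
Σm = 14·m_p + 14·m_n = 14.10192 + 14.1218 = 28.22372 amu
Δm = 28.22372 − 27.9692 = 0.25452 amu
Binding energy = Δm·c² = 0.25452 × 931.494 MeV/amu = 237.084 MeV
BE/A = 237.084 MeV / 28 = 8.467 MeV/nucleon

8.467 MeV/nucleon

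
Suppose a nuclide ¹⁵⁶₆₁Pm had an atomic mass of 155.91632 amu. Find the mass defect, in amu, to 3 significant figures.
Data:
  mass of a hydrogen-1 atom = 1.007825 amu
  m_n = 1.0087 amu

1.39 amu

Z = 61, so N = A − Z = 156 − 61 = 95.
Mass of separated nucleons = 61(1.007825) + 95(1.0087) = 61.477325 + 95.8265 = 157.303825 amu
Mass defect Δm = 157.303825 − 155.91632 = 1.387505 amu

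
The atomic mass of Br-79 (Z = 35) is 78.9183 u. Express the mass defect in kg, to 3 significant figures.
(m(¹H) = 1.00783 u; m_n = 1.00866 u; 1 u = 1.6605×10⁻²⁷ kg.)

Mass of separated nucleons = 35(1.00783) + 44(1.00866) = 35.27405 + 44.38104 = 79.65509 u
The mass defect is 79.65509 − 78.9183 = 0.73679 u.
In SI units: 0.73679 u × 1.6605×10⁻²⁷ kg/u = 1.2234e-27 kg

1.22e-27 kg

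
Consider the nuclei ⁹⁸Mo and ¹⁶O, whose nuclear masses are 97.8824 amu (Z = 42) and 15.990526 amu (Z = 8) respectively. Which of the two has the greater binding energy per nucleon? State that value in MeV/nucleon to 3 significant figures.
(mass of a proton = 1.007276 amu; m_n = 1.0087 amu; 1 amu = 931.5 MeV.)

⁹⁸Mo: Σm = 42(1.007276) + 56(1.0087) = 98.792792 amu; Δm = 0.910392 amu; E_B = 848.03 MeV; E_B/A = 8.653 MeV
¹⁶O: Σm = 8(1.007276) + 8(1.0087) = 16.127808 amu; Δm = 0.137282 amu; E_B = 127.878 MeV; E_B/A = 7.992 MeV
⁹⁸Mo has the higher binding energy per nucleon, so it is the more tightly bound nucleus.

⁹⁸Mo; 8.65 MeV/nucleon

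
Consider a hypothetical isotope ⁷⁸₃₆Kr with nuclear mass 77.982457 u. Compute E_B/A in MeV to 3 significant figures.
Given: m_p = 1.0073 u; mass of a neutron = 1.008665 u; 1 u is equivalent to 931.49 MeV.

7.69 MeV/nucleon

Z = 36, so N = A − Z = 78 − 36 = 42.
Mass of separated nucleons = 36(1.0073) + 42(1.008665) = 36.2628 + 42.363930 = 78.626730 u
Δm = 78.626730 − 77.982457 = 0.644273 u
Binding energy = Δm·c² = 0.644273 × 931.49 MeV/u = 600.134 MeV
Per nucleon: 600.134 / 78 = 7.694 MeV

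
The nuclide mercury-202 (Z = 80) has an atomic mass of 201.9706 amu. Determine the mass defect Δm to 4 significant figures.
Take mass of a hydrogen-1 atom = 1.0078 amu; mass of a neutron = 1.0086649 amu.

Σm = 80·m(¹H) + 122·m_n = 80.6240 + 123.0571178 = 203.6811178 amu
The mass defect is 203.6811178 − 201.9706 = 1.7105178 amu.

1.711 amu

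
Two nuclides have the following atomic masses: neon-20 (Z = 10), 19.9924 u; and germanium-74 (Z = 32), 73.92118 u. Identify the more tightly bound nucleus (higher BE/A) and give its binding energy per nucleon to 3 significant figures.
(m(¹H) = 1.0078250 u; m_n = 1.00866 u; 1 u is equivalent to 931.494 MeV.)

neon-20: Σm = 10(1.0078250) + 10(1.00866) = 20.1648500 u; Δm = 0.1724500 u; E_B = 160.64 MeV; E_B/A = 8.032 MeV
germanium-74: Σm = 32(1.0078250) + 42(1.00866) = 74.6141200 u; Δm = 0.6929400 u; E_B = 645.47 MeV; E_B/A = 8.723 MeV
germanium-74 has the higher binding energy per nucleon, so it is the more tightly bound nucleus.

germanium-74; 8.72 MeV/nucleon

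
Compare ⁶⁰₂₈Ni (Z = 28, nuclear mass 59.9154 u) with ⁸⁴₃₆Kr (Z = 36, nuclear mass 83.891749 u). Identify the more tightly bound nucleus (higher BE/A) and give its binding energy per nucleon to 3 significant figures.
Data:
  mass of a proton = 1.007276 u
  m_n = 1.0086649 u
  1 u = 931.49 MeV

⁶⁰₂₈Ni: Σm = 28(1.007276) + 32(1.0086649) = 60.4810048 u; Δm = 0.5656048 u; E_B = 526.86 MeV; E_B/A = 8.781 MeV
⁸⁴₃₆Kr: Σm = 36(1.007276) + 48(1.0086649) = 84.6778512 u; Δm = 0.7861022 u; E_B = 732.25 MeV; E_B/A = 8.717 MeV
⁶⁰₂₈Ni has the higher binding energy per nucleon, so it is the more tightly bound nucleus.

⁶⁰₂₈Ni; 8.78 MeV/nucleon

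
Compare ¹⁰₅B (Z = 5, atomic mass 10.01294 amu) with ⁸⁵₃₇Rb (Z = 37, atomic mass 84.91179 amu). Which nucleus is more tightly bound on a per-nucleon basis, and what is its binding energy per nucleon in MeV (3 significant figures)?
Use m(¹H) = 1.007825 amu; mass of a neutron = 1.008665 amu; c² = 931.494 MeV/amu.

¹⁰₅B: Σm = 5(1.007825) + 5(1.008665) = 10.082450 amu; Δm = 0.069510 amu; E_B = 64.748 MeV; E_B/A = 6.4748 MeV
⁸⁵₃₇Rb: Σm = 37(1.007825) + 48(1.008665) = 85.705445 amu; Δm = 0.793655 amu; E_B = 739.28 MeV; E_B/A = 8.697 MeV
⁸⁵₃₇Rb has the higher binding energy per nucleon, so it is the more tightly bound nucleus.

⁸⁵₃₇Rb; 8.70 MeV/nucleon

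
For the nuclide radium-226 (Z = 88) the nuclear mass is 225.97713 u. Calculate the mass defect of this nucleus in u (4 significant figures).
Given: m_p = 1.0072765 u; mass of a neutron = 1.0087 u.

1.864 u

Z = 88, so N = A − Z = 226 − 88 = 138.
Σm = 88·m_p + 138·m_n = 88.6403320 + 139.2006 = 227.8409320 u
The mass defect is 227.8409320 − 225.97713 = 1.8638020 u.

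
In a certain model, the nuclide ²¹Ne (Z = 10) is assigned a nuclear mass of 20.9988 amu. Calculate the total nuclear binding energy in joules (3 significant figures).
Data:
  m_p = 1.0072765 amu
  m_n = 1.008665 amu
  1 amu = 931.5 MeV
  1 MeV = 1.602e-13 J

2.53e-11 J

Z = 10, so N = A − Z = 21 − 10 = 11.
Mass of separated nucleons = 10(1.0072765) + 11(1.008665) = 10.0727650 + 11.095315 = 21.1680800 amu
Mass defect Δm = 21.1680800 − 20.9988 = 0.1692800 amu
E_B = 0.1692800 × 931.5 = 157.684 MeV
In joules: 157.684 MeV × 1.602e-13 J/MeV = 2.5261e-11 J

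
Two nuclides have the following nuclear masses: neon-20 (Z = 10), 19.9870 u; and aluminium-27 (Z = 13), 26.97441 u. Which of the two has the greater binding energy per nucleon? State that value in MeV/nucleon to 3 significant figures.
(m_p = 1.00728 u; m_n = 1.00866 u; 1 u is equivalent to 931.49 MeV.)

aluminium-27; 8.33 MeV/nucleon

neon-20: Σm = 10(1.00728) + 10(1.00866) = 20.15940 u; Δm = 0.17240 u; E_B = 160.589 MeV; E_B/A = 8.029 MeV
aluminium-27: Σm = 13(1.00728) + 14(1.00866) = 27.21588 u; Δm = 0.24147 u; E_B = 224.93 MeV; E_B/A = 8.331 MeV
aluminium-27 has the higher binding energy per nucleon, so it is the more tightly bound nucleus.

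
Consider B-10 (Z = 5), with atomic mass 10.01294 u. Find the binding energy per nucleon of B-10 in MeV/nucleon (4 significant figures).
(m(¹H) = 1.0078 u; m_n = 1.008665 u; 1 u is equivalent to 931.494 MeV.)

Total constituent mass: 5 × 1.0078 + 5 × 1.008665 = 10.082325 u
Δm = 10.082325 − 10.01294 = 0.069385 u
E_B = 0.069385 × 931.494 = 64.6317 MeV
Per nucleon: 64.6317 / 10 = 6.463 MeV

6.463 MeV/nucleon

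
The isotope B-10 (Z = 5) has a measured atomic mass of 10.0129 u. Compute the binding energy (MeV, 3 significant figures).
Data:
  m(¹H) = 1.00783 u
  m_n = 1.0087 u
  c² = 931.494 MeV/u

65.0 MeV

Z = 5, so N = A − Z = 10 − 5 = 5.
Total constituent mass: 5 × 1.00783 + 5 × 1.0087 = 10.08265 u
Mass defect Δm = 10.08265 − 10.0129 = 0.06975 u
E_B = 0.06975 × 931.494 = 64.9717 MeV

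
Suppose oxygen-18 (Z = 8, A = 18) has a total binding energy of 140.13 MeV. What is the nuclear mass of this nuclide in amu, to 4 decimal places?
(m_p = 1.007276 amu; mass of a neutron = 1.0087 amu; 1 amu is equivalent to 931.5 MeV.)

Mass defect = 140.13 MeV / (931.5 MeV/amu) = 0.150435 amu
Constituent mass = 8(1.007276) + 10(1.0087) = 18.145208 amu
Nuclear mass = 18.145208 − 0.150435 = 17.994773 amu ≈ 17.9948 amu (to 4 decimal places)

17.9948 amu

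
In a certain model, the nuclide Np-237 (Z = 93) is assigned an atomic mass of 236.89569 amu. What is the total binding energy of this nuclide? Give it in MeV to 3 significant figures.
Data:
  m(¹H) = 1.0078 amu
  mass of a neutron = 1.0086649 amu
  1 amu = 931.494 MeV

1940 MeV

The nucleus contains 93 protons and 237 − 93 = 144 neutrons.
Mass of separated nucleons = 93(1.0078) + 144(1.0086649) = 93.7254 + 145.2477456 = 238.9731456 amu
Δm = 238.9731456 − 236.89569 = 2.0774556 amu
E_B = 2.0774556 × 931.494 = 1935.14 MeV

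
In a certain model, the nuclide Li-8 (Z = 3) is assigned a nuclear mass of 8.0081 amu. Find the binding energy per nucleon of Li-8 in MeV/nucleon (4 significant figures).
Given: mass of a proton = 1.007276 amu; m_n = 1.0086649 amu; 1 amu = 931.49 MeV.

6.643 MeV/nucleon

Mass of separated nucleons = 3(1.007276) + 5(1.0086649) = 3.021828 + 5.0433245 = 8.0651525 amu
The mass defect is 8.0651525 − 8.0081 = 0.0570525 amu.
E_B = 0.0570525 × 931.49 = 53.1438 MeV
Per nucleon: 53.1438 / 8 = 6.643 MeV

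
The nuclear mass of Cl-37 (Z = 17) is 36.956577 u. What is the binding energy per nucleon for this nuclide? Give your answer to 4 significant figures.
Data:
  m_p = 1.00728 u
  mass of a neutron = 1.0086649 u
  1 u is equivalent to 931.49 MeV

8.572 MeV/nucleon

Mass of separated nucleons = 17(1.00728) + 20(1.0086649) = 17.12376 + 20.1732980 = 37.2970580 u
The mass defect is 37.2970580 − 36.956577 = 0.3404810 u.
Converting to energy: 0.3404810 u × 931.49 MeV/u = 317.155 MeV
Dividing by A = 37 gives 8.572 MeV per nucleon.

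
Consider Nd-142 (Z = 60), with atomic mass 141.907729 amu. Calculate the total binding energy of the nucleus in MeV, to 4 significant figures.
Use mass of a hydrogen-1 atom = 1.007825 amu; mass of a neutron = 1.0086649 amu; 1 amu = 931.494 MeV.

1185 MeV

Mass of separated nucleons = 60(1.007825) + 82(1.0086649) = 60.469500 + 82.7105218 = 143.1800218 amu
Δm = 143.1800218 − 141.907729 = 1.2722928 amu
Binding energy = Δm·c² = 1.2722928 × 931.494 MeV/amu = 1185.13 MeV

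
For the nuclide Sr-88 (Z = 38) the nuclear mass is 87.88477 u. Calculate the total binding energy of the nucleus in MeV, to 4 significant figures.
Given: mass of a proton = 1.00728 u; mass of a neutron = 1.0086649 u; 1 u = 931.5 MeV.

768.6 MeV

The nucleus contains 38 protons and 88 − 38 = 50 neutrons.
Σm = 38·m_p + 50·m_n = 38.27664 + 50.4332450 = 88.7098850 u
The mass defect is 88.7098850 − 87.88477 = 0.8251150 u.
Converting to energy: 0.8251150 u × 931.5 MeV/u = 768.595 MeV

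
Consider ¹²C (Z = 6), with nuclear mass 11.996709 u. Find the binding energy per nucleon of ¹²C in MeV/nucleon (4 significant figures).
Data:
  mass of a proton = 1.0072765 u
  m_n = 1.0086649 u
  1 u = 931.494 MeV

With 6 protons and 6 neutrons (A = 12):
Total constituent mass: 6 × 1.0072765 + 6 × 1.0086649 = 12.0956484 u
Δm = 12.0956484 − 11.996709 = 0.0989394 u
Converting to energy: 0.0989394 u × 931.494 MeV/u = 92.1615 MeV
BE/A = 92.1615 MeV / 12 = 7.680 MeV/nucleon

7.680 MeV/nucleon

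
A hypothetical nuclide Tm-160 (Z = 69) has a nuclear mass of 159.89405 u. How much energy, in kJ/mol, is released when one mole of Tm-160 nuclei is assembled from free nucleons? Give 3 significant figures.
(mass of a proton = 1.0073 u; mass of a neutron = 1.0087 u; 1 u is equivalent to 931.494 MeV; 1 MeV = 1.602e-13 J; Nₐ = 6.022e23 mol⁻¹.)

Mass of separated nucleons = 69(1.0073) + 91(1.0087) = 69.5037 + 91.7917 = 161.2954 u
The mass defect is 161.2954 − 159.89405 = 1.40135 u.
Binding energy = Δm·c² = 1.40135 × 931.494 MeV/u = 1305.35 MeV
Per nucleus in joules: 1305.35 MeV × 1.602e-13 J/MeV = 2.0912e-10 J
Per mole: 2.0912e-10 J × 6.022e23 mol⁻¹ = 1.2593e+14 J/mol

1.26e+11 kJ/mol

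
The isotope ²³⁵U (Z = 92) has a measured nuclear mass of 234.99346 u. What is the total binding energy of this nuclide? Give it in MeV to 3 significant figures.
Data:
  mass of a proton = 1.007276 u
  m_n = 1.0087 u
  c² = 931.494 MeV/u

1790 MeV

With 92 protons and 143 neutrons (A = 235):
Total constituent mass: 92 × 1.007276 + 143 × 1.0087 = 236.913492 u
Δm = 236.913492 − 234.99346 = 1.920032 u
E_B = 1.920032 × 931.494 = 1788.50 MeV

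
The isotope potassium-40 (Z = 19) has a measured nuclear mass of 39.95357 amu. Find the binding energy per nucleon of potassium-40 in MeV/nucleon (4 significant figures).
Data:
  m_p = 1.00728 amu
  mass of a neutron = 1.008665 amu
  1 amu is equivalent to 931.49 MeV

Mass of separated nucleons = 19(1.00728) + 21(1.008665) = 19.13832 + 21.181965 = 40.320285 amu
Δm = 40.320285 − 39.95357 = 0.366715 amu
Binding energy = Δm·c² = 0.366715 × 931.49 MeV/amu = 341.591 MeV
Dividing by A = 40 gives 8.540 MeV per nucleon.

8.540 MeV/nucleon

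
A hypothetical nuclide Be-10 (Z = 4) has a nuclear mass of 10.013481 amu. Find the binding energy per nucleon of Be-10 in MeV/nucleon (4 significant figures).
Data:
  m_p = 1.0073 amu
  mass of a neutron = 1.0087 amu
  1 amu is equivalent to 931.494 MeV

The nucleus contains 4 protons and 10 − 4 = 6 neutrons.
Σm = 4·m_p + 6·m_n = 4.0292 + 6.0522 = 10.0814 amu
Δm = 10.0814 − 10.013481 = 0.067919 amu
E_B = 0.067919 × 931.494 = 63.2661 MeV
BE/A = 63.2661 MeV / 10 = 6.327 MeV/nucleon

6.327 MeV/nucleon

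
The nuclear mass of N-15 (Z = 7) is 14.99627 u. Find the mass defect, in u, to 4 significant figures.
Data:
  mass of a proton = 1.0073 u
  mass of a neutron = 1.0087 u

With 7 protons and 8 neutrons (A = 15):
Mass of separated nucleons = 7(1.0073) + 8(1.0087) = 7.0511 + 8.0696 = 15.1207 u
Δm = 15.1207 − 14.99627 = 0.12443 u

0.1244 u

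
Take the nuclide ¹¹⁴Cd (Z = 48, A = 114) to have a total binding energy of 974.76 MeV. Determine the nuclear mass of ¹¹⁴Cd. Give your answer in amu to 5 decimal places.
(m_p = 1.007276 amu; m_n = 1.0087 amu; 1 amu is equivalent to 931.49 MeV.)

113.87700 amu

Mass defect = 974.76 MeV / (931.49 MeV/amu) = 1.0464525 amu
Constituent mass = 48(1.007276) + 66(1.0087) = 114.923448 amu
Nuclear mass = 114.923448 − 1.0464525 = 113.8769955 amu ≈ 113.87700 amu (to 5 decimal places)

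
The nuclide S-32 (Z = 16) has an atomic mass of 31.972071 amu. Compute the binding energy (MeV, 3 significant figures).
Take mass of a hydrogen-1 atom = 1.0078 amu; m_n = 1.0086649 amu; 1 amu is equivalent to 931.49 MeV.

With 16 protons and 16 neutrons (A = 32):
Σm = 16·m(¹H) + 16·m_n = 16.1248 + 16.1386384 = 32.2634384 amu
Δm = 32.2634384 − 31.972071 = 0.2913674 amu
E_B = 0.2913674 × 931.49 = 271.406 MeV

271 MeV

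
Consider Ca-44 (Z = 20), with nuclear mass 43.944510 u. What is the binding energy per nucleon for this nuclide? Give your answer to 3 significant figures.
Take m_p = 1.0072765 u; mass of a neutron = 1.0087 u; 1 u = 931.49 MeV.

8.68 MeV/nucleon

The nucleus contains 20 protons and 44 − 20 = 24 neutrons.
Σm = 20·m_p + 24·m_n = 20.1455300 + 24.2088 = 44.3543300 u
Mass defect Δm = 44.3543300 − 43.944510 = 0.4098200 u
E_B = 0.4098200 × 931.49 = 381.743 MeV
Dividing by A = 44 gives 8.676 MeV per nucleon.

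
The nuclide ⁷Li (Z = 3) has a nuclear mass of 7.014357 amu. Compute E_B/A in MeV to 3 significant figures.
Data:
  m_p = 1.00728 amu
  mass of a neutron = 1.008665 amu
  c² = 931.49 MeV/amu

5.61 MeV/nucleon

Z = 3, so N = A − Z = 7 − 3 = 4.
Mass of separated nucleons = 3(1.00728) + 4(1.008665) = 3.02184 + 4.034660 = 7.056500 amu
The mass defect is 7.056500 − 7.014357 = 0.042143 amu.
Binding energy = Δm·c² = 0.042143 × 931.49 MeV/amu = 39.2558 MeV
Dividing by A = 7 gives 5.608 MeV per nucleon.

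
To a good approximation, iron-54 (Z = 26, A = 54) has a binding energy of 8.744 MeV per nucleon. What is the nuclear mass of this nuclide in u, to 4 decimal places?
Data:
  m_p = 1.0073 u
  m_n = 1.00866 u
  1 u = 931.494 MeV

53.9254 u

Total binding energy = 54 × 8.744 = 472.176 MeV
Mass defect = 472.176 MeV / (931.494 MeV/u) = 0.506902 u
Constituent mass = 26(1.0073) + 28(1.00866) = 54.43228 u
Nuclear mass = 54.43228 − 0.506902 = 53.925378 u ≈ 53.9254 u (to 4 decimal places)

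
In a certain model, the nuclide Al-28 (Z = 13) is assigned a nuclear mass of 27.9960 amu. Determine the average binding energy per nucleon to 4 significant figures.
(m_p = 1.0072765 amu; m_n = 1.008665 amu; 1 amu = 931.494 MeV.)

7.604 MeV/nucleon

Mass of separated nucleons = 13(1.0072765) + 15(1.008665) = 13.0945945 + 15.129975 = 28.2245695 amu
Mass defect Δm = 28.2245695 − 27.9960 = 0.2285695 amu
Binding energy = Δm·c² = 0.2285695 × 931.494 MeV/amu = 212.911 MeV
Dividing by A = 28 gives 7.604 MeV per nucleon.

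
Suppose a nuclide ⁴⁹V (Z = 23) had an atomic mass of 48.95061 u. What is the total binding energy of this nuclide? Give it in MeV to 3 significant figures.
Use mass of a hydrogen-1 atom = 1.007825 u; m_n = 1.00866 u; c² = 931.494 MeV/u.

423 MeV

Total constituent mass: 23 × 1.007825 + 26 × 1.00866 = 49.405135 u
Mass defect Δm = 49.405135 − 48.95061 = 0.454525 u
Binding energy = Δm·c² = 0.454525 × 931.494 MeV/u = 423.387 MeV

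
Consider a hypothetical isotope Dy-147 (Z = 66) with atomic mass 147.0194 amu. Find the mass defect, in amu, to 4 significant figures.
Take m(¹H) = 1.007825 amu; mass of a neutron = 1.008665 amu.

1.199 amu

Total constituent mass: 66 × 1.007825 + 81 × 1.008665 = 148.218315 amu
Mass defect Δm = 148.218315 − 147.0194 = 1.198915 amu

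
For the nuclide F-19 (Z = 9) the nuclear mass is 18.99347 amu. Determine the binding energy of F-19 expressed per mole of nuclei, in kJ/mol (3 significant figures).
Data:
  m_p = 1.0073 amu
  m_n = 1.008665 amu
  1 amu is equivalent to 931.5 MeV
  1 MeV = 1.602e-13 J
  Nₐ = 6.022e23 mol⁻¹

Z = 9, so N = A − Z = 19 − 9 = 10.
Total constituent mass: 9 × 1.0073 + 10 × 1.008665 = 19.152350 amu
The mass defect is 19.152350 − 18.99347 = 0.158880 amu.
Converting to energy: 0.158880 amu × 931.5 MeV/amu = 147.997 MeV
Per nucleus in joules: 147.997 MeV × 1.602e-13 J/MeV = 2.3709e-11 J
Per mole: 2.3709e-11 J × 6.022e23 mol⁻¹ = 1.4278e+13 J/mol

1.43e+10 kJ/mol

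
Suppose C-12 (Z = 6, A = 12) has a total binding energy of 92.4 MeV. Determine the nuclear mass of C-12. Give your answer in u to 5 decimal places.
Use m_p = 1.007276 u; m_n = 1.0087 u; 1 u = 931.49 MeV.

Mass defect = 92.4 MeV / (931.49 MeV/u) = 0.0991959 u
Constituent mass = 6(1.007276) + 6(1.0087) = 12.095856 u
Nuclear mass = 12.095856 − 0.0991959 = 11.9966601 u ≈ 11.99666 u (to 5 decimal places)

11.99666 u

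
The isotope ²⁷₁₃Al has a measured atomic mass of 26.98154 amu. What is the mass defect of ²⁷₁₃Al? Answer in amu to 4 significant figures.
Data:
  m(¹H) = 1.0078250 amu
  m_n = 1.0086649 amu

With 13 protons and 14 neutrons (A = 27):
Total constituent mass: 13 × 1.0078250 + 14 × 1.0086649 = 27.2230336 amu
The mass defect is 27.2230336 − 26.98154 = 0.2414936 amu.

0.2415 amu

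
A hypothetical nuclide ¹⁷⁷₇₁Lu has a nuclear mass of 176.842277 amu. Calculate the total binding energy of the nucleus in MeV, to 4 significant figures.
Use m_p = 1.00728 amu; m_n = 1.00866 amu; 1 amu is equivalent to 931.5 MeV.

1483 MeV

With 71 protons and 106 neutrons (A = 177):
Σm = 71·m_p + 106·m_n = 71.51688 + 106.91796 = 178.43484 amu
Mass defect Δm = 178.43484 − 176.842277 = 1.592563 amu
Binding energy = Δm·c² = 1.592563 × 931.5 MeV/amu = 1483.47 MeV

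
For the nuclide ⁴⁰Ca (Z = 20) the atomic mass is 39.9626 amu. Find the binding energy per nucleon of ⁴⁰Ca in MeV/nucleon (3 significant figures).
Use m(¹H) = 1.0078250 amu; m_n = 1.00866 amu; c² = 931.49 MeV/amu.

8.55 MeV/nucleon

Total constituent mass: 20 × 1.0078250 + 20 × 1.00866 = 40.3297000 amu
Mass defect Δm = 40.3297000 − 39.9626 = 0.3671000 amu
Binding energy = Δm·c² = 0.3671000 × 931.49 MeV/amu = 341.950 MeV
BE/A = 341.950 MeV / 40 = 8.549 MeV/nucleon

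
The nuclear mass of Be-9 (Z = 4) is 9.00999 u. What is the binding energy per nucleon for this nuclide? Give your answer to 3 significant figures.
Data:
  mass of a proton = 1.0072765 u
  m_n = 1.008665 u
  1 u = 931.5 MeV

6.46 MeV/nucleon

Total constituent mass: 4 × 1.0072765 + 5 × 1.008665 = 9.0724310 u
Δm = 9.0724310 − 9.00999 = 0.0624410 u
E_B = 0.0624410 × 931.5 = 58.1638 MeV
BE/A = 58.1638 MeV / 9 = 6.463 MeV/nucleon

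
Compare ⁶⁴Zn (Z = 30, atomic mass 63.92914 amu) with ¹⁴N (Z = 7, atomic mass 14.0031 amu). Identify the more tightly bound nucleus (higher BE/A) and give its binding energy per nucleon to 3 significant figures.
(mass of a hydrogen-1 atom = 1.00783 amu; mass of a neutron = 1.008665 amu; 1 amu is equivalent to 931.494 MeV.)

⁶⁴Zn; 8.74 MeV/nucleon

⁶⁴Zn: Σm = 30(1.00783) + 34(1.008665) = 64.529510 amu; Δm = 0.600370 amu; E_B = 559.24 MeV; E_B/A = 8.738 MeV
¹⁴N: Σm = 7(1.00783) + 7(1.008665) = 14.115465 amu; Δm = 0.112365 amu; E_B = 104.67 MeV; E_B/A = 7.476 MeV
⁶⁴Zn has the higher binding energy per nucleon, so it is the more tightly bound nucleus.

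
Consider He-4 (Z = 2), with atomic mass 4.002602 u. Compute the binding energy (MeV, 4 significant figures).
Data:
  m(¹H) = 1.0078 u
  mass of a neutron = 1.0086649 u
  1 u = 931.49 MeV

28.25 MeV

Mass of separated nucleons = 2(1.0078) + 2(1.0086649) = 2.0156 + 2.0173298 = 4.0329298 u
Mass defect Δm = 4.0329298 − 4.002602 = 0.0303278 u
Converting to energy: 0.0303278 u × 931.49 MeV/u = 28.2500 MeV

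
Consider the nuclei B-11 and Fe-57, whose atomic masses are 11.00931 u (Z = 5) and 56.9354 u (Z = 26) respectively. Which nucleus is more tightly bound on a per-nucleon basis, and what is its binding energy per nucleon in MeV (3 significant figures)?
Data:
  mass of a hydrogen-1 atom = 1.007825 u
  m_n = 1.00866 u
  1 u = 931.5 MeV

B-11: Σm = 5(1.007825) + 6(1.00866) = 11.091085 u; Δm = 0.081775 u; E_B = 76.1734 MeV; E_B/A = 6.9249 MeV
Fe-57: Σm = 26(1.007825) + 31(1.00866) = 57.471910 u; Δm = 0.536510 u; E_B = 499.76 MeV; E_B/A = 8.768 MeV
Fe-57 has the higher binding energy per nucleon, so it is the more tightly bound nucleus.

Fe-57; 8.77 MeV/nucleon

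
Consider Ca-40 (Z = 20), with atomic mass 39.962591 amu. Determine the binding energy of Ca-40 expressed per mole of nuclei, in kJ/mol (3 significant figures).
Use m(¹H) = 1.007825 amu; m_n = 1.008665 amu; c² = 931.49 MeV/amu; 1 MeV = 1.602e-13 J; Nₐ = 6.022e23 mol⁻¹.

The nucleus contains 20 protons and 40 − 20 = 20 neutrons.
Σm = 20·m(¹H) + 20·m_n = 20.156500 + 20.173300 = 40.329800 amu
Δm = 40.329800 − 39.962591 = 0.367209 amu
E_B = 0.367209 × 931.49 = 342.052 MeV
Per nucleus in joules: 342.052 MeV × 1.602e-13 J/MeV = 5.4797e-11 J
Per mole: 5.4797e-11 J × 6.022e23 mol⁻¹ = 3.2999e+13 J/mol

3.30e+10 kJ/mol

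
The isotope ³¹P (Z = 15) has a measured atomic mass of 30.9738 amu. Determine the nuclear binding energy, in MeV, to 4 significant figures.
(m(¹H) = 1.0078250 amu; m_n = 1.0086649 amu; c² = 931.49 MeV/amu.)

262.9 MeV

Mass of separated nucleons = 15(1.0078250) + 16(1.0086649) = 15.1173750 + 16.1386384 = 31.2560134 amu
Δm = 31.2560134 − 30.9738 = 0.2822134 amu
E_B = 0.2822134 × 931.49 = 262.879 MeV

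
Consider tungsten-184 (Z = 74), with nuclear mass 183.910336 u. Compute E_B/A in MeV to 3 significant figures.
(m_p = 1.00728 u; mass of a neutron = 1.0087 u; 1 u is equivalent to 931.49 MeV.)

8.03 MeV/nucleon

With 74 protons and 110 neutrons (A = 184):
Mass of separated nucleons = 74(1.00728) + 110(1.0087) = 74.53872 + 110.9570 = 185.49572 u
Mass defect Δm = 185.49572 − 183.910336 = 1.585384 u
E_B = 1.585384 × 931.49 = 1476.77 MeV
Per nucleon: 1476.77 / 184 = 8.026 MeV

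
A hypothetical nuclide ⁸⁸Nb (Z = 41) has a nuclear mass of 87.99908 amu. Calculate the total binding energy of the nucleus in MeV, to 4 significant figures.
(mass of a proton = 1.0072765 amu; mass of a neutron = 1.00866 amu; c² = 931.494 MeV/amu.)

657.9 MeV

With 41 protons and 47 neutrons (A = 88):
Σm = 41·m_p + 47·m_n = 41.2983365 + 47.40702 = 88.7053565 amu
The mass defect is 88.7053565 − 87.99908 = 0.7062765 amu.
E_B = 0.7062765 × 931.494 = 657.892 MeV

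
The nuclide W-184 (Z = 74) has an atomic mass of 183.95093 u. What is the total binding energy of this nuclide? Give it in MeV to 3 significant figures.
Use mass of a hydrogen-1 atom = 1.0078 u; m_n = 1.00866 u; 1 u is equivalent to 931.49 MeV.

Mass of separated nucleons = 74(1.0078) + 110(1.00866) = 74.5772 + 110.95260 = 185.52980 u
The mass defect is 185.52980 − 183.95093 = 1.57887 u.
Converting to energy: 1.57887 u × 931.49 MeV/u = 1470.70 MeV

1470 MeV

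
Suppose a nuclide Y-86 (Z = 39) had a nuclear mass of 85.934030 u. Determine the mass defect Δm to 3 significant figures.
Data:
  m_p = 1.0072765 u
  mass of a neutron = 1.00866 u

Total constituent mass: 39 × 1.0072765 + 47 × 1.00866 = 86.6908035 u
Mass defect Δm = 86.6908035 − 85.934030 = 0.7567735 u

0.757 u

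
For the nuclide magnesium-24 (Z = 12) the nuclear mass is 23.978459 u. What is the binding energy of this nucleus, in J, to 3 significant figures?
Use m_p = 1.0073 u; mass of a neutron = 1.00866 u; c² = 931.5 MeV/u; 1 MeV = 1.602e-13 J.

Z = 12, so N = A − Z = 24 − 12 = 12.
Σm = 12·m_p + 12·m_n = 12.0876 + 12.10392 = 24.19152 u
The mass defect is 24.19152 − 23.978459 = 0.213061 u.
E_B = 0.213061 × 931.5 = 198.466 MeV
In joules: 198.466 MeV × 1.602e-13 J/MeV = 3.1794e-11 J

3.18e-11 J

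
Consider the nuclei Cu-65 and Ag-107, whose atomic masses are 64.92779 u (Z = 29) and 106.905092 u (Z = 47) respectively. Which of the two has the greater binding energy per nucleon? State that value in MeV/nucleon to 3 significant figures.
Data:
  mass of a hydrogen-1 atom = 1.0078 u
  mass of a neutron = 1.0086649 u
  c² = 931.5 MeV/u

Cu-65: Σm = 29(1.0078) + 36(1.0086649) = 65.5381364 u; Δm = 0.6103464 u; E_B = 568.54 MeV; E_B/A = 8.747 MeV
Ag-107: Σm = 47(1.0078) + 60(1.0086649) = 107.8864940 u; Δm = 0.9814020 u; E_B = 914.18 MeV; E_B/A = 8.544 MeV
Cu-65 has the higher binding energy per nucleon, so it is the more tightly bound nucleus.

Cu-65; 8.75 MeV/nucleon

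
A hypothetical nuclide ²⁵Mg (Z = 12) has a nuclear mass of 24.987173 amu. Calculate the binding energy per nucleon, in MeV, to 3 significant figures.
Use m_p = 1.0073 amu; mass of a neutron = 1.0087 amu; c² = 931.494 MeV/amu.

7.96 MeV/nucleon

With 12 protons and 13 neutrons (A = 25):
Total constituent mass: 12 × 1.0073 + 13 × 1.0087 = 25.2007 amu
The mass defect is 25.2007 − 24.987173 = 0.213527 amu.
E_B = 0.213527 × 931.494 = 198.899 MeV
Per nucleon: 198.899 / 25 = 7.956 MeV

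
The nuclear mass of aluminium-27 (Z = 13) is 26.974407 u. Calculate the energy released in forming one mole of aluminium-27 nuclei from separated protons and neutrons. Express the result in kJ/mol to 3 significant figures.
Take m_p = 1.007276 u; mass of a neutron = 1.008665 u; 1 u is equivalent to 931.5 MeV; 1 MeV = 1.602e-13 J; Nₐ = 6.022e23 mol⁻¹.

2.17e+10 kJ/mol

Z = 13, so N = A − Z = 27 − 13 = 14.
Total constituent mass: 13 × 1.007276 + 14 × 1.008665 = 27.215898 u
Mass defect Δm = 27.215898 − 26.974407 = 0.241491 u
E_B = 0.241491 × 931.5 = 224.949 MeV
Per nucleus in joules: 224.949 MeV × 1.602e-13 J/MeV = 3.6037e-11 J
Per mole: 3.6037e-11 J × 6.022e23 mol⁻¹ = 2.1701e+13 J/mol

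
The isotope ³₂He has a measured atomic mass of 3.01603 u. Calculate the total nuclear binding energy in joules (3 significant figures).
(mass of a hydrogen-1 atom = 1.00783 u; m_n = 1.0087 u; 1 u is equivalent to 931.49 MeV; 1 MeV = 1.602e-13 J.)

1.24e-12 J

Mass of separated nucleons = 2(1.00783) + 1(1.0087) = 2.01566 + 1.0087 = 3.02436 u
Mass defect Δm = 3.02436 − 3.01603 = 0.00833 u
E_B = 0.00833 × 931.49 = 7.75931 MeV
In joules: 7.75931 MeV × 1.602e-13 J/MeV = 1.2430e-12 J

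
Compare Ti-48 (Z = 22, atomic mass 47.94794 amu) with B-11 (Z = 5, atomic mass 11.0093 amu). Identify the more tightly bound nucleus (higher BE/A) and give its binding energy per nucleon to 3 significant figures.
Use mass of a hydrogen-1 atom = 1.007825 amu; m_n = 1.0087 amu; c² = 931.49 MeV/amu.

Ti-48: Σm = 22(1.007825) + 26(1.0087) = 48.398350 amu; Δm = 0.450410 amu; E_B = 419.55 MeV; E_B/A = 8.741 MeV
B-11: Σm = 5(1.007825) + 6(1.0087) = 11.091325 amu; Δm = 0.082025 amu; E_B = 76.405 MeV; E_B/A = 6.946 MeV
Ti-48 has the higher binding energy per nucleon, so it is the more tightly bound nucleus.

Ti-48; 8.74 MeV/nucleon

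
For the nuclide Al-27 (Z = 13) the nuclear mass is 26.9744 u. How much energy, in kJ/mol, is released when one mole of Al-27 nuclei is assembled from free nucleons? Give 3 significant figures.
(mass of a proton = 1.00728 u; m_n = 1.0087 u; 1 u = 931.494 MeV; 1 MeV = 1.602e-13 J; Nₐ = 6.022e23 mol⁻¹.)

2.18e+10 kJ/mol

Total constituent mass: 13 × 1.00728 + 14 × 1.0087 = 27.21644 u
The mass defect is 27.21644 − 26.9744 = 0.24204 u.
Converting to energy: 0.24204 u × 931.494 MeV/u = 225.459 MeV
Per nucleus in joules: 225.459 MeV × 1.602e-13 J/MeV = 3.6119e-11 J
Per mole: 3.6119e-11 J × 6.022e23 mol⁻¹ = 2.1751e+13 J/mol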